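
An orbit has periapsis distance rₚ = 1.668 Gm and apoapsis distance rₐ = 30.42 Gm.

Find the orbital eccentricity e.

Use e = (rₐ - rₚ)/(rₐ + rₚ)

Convert to SI: rₚ = 1.668 Gm = 1.668e+09 m; rₐ = 30.42 Gm = 3.042e+10 m.
e = (rₐ − rₚ) / (rₐ + rₚ).
e = (3.042e+10 − 1.668e+09) / (3.042e+10 + 1.668e+09) = 2.8752e+10 / 3.2088e+10 ≈ 0.896.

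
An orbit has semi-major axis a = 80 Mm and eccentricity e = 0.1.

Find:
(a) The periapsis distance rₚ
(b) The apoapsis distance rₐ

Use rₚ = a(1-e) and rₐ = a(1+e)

Convert to SI: a = 80 Mm = 8e+07 m.
(a) rₚ = a(1 − e) = 8e+07 · (1 − 0.1) = 8e+07 · 0.9 ≈ 7.2e+07 m = 72 Mm.
(b) rₐ = a(1 + e) = 8e+07 · (1 + 0.1) = 8e+07 · 1.1 ≈ 8.8e+07 m = 88 Mm.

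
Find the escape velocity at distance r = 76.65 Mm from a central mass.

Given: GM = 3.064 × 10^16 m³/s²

Convert to SI: r = 76.65 Mm = 7.665e+07 m.
Escape velocity comes from setting total energy to zero: ½v² − GM/r = 0 ⇒ v_esc = √(2GM / r).
v_esc = √(2 · 3.064e+16 / 7.665e+07) m/s ≈ 2.828e+04 m/s = 28.28 km/s.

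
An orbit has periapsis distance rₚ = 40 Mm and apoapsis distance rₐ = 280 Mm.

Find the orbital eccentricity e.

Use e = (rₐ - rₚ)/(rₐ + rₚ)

Convert to SI: rₚ = 40 Mm = 4e+07 m; rₐ = 280 Mm = 2.8e+08 m.
e = (rₐ − rₚ) / (rₐ + rₚ).
e = (2.8e+08 − 4e+07) / (2.8e+08 + 4e+07) = 2.4e+08 / 3.2e+08 ≈ 0.75.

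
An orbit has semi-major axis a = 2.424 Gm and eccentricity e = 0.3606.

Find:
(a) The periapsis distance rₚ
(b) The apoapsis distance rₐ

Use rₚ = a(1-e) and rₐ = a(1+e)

Convert to SI: a = 2.424 Gm = 2.424e+09 m.
(a) rₚ = a(1 − e) = 2.424e+09 · (1 − 0.3606) = 2.424e+09 · 0.6394 ≈ 1.55e+09 m = 1.55 Gm.
(b) rₐ = a(1 + e) = 2.424e+09 · (1 + 0.3606) = 2.424e+09 · 1.3606 ≈ 3.298e+09 m = 3.298 Gm.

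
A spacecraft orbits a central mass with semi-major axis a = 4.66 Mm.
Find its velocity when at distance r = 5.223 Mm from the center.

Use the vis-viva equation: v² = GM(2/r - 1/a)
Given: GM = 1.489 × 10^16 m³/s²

Convert to SI: a = 4.66 Mm = 4.66e+06 m; r = 5.223 Mm = 5.223e+06 m.
Vis-viva: v = √(GM · (2/r − 1/a)).
2/r − 1/a = 2/5.223e+06 − 1/4.66e+06 = 1.68329e-07 m⁻¹.
v = √(1.489e+16 · 1.68329e-07) m/s ≈ 5.006e+04 m/s = 50.06 km/s.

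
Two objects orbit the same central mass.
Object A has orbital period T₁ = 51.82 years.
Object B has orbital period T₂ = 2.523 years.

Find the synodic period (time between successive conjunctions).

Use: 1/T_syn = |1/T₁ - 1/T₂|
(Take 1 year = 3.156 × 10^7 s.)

Convert to SI: T₁ = 51.82 years = 1.63544e+09 s; T₂ = 2.523 years = 7.96259e+07 s.
T_syn = |T₁ · T₂ / (T₁ − T₂)|.
T_syn = |1.63544e+09 · 7.96259e+07 / (1.63544e+09 − 7.96259e+07)| s ≈ 8.37e+07 s = 2.652 years.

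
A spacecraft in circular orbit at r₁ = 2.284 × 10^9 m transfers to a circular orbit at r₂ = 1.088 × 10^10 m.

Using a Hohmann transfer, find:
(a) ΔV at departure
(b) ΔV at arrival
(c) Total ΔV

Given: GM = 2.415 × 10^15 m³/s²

Transfer semi-major axis: a_t = (r₁ + r₂)/2 = (2.284e+09 + 1.088e+10)/2 = 6.582e+09 m.
Circular speeds: v₁ = √(GM/r₁) = 1028.28 m/s, v₂ = √(GM/r₂) = 471.134 m/s.
Transfer speeds (vis-viva v² = GM(2/r − 1/a_t)): v₁ᵗ = 1322.04 m/s, v₂ᵗ = 277.532 m/s.
(a) ΔV₁ = |v₁ᵗ − v₁| ≈ 293.8 m/s = 293.8 m/s.
(b) ΔV₂ = |v₂ − v₂ᵗ| ≈ 193.6 m/s = 193.6 m/s.
(c) ΔV_total = ΔV₁ + ΔV₂ ≈ 487.4 m/s = 487.4 m/s.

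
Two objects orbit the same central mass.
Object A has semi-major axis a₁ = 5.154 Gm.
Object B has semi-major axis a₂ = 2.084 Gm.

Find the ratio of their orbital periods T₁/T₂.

Convert to SI: a₁ = 5.154 Gm = 5.154e+09 m; a₂ = 2.084 Gm = 2.084e+09 m.
From Kepler's third law, (T₁/T₂)² = (a₁/a₂)³, so T₁/T₂ = (a₁/a₂)^(3/2).
a₁/a₂ = 5.154e+09 / 2.084e+09 = 2.47313.
T₁/T₂ = (2.47313)^(3/2) ≈ 3.889.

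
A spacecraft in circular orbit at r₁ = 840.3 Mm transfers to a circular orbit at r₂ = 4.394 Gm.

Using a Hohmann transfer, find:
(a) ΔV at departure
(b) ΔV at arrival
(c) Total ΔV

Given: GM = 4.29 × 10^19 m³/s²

Convert to SI: r₁ = 840.3 Mm = 8.403e+08 m; r₂ = 4.394 Gm = 4.394e+09 m.
Transfer semi-major axis: a_t = (r₁ + r₂)/2 = (8.403e+08 + 4.394e+09)/2 = 2.61715e+09 m.
Circular speeds: v₁ = √(GM/r₁) = 225950 m/s, v₂ = √(GM/r₂) = 98809.5 m/s.
Transfer speeds (vis-viva v² = GM(2/r − 1/a_t)): v₁ᵗ = 292770 m/s, v₂ᵗ = 55988.8 m/s.
(a) ΔV₁ = |v₁ᵗ − v₁| ≈ 6.682e+04 m/s = 66.82 km/s.
(b) ΔV₂ = |v₂ − v₂ᵗ| ≈ 4.282e+04 m/s = 42.82 km/s.
(c) ΔV_total = ΔV₁ + ΔV₂ ≈ 1.096e+05 m/s = 109.6 km/s.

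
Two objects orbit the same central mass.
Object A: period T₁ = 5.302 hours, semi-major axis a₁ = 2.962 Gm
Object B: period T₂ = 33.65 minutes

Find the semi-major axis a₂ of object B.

Convert to SI: T₁ = 5.302 hours = 19087.2 s; a₁ = 2.962 Gm = 2.962e+09 m; T₂ = 33.65 minutes = 2019 s.
Kepler's third law: (T₁/T₂)² = (a₁/a₂)³ ⇒ a₂ = a₁ · (T₂/T₁)^(2/3).
T₂/T₁ = 2019 / 19087.2 = 0.105778.
a₂ = 2.962e+09 · (0.105778)^(2/3) m ≈ 6.625e+08 m = 662.5 Mm.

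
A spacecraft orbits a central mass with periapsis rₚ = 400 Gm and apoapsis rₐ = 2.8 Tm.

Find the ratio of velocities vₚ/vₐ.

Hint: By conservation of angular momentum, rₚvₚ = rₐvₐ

Convert to SI: rₚ = 400 Gm = 4e+11 m; rₐ = 2.8 Tm = 2.8e+12 m.
Conservation of angular momentum gives rₚvₚ = rₐvₐ, so vₚ/vₐ = rₐ/rₚ.
vₚ/vₐ = 2.8e+12 / 4e+11 ≈ 7.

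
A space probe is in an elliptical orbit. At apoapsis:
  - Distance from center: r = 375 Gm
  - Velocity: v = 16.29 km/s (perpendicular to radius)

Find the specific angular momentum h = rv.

Convert to SI: r = 375 Gm = 3.75e+11 m; v = 16.29 km/s = 16290 m/s.
With v perpendicular to r, h = r · v.
h = 3.75e+11 · 16290 m²/s ≈ 6.109e+15 m²/s.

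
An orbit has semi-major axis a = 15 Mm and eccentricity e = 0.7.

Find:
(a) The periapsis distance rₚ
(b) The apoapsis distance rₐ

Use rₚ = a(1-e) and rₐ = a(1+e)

Convert to SI: a = 15 Mm = 1.5e+07 m.
(a) rₚ = a(1 − e) = 1.5e+07 · (1 − 0.7) = 1.5e+07 · 0.3 ≈ 4.5e+06 m = 4.5 Mm.
(b) rₐ = a(1 + e) = 1.5e+07 · (1 + 0.7) = 1.5e+07 · 1.7 ≈ 2.55e+07 m = 25.5 Mm.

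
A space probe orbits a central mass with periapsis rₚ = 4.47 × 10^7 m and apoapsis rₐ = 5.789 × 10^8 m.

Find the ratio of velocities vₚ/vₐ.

Conservation of angular momentum gives rₚvₚ = rₐvₐ, so vₚ/vₐ = rₐ/rₚ.
vₚ/vₐ = 5.789e+08 / 4.47e+07 ≈ 12.95.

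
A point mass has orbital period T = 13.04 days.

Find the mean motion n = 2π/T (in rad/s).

Convert to SI: T = 13.04 days = 1.12666e+06 s.
n = 2π / T.
n = 2π / 1.12666e+06 s ≈ 5.577e-06 rad/s.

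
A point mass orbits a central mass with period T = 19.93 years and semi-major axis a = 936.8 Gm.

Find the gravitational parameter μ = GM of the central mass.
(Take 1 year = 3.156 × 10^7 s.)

Convert to SI: T = 19.93 years = 6.28991e+08 s; a = 936.8 Gm = 9.368e+11 m.
GM = 4π² · a³ / T².
GM = 4π² · (9.368e+11)³ / (6.28991e+08)² m³/s² ≈ 8.204e+19 m³/s² = 8.204 × 10^19 m³/s².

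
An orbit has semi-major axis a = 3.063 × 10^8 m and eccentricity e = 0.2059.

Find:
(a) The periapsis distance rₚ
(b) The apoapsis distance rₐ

(a) rₚ = a(1 − e) = 3.063e+08 · (1 − 0.2059) = 3.063e+08 · 0.7941 ≈ 2.432e+08 m = 2.432 × 10^8 m.
(b) rₐ = a(1 + e) = 3.063e+08 · (1 + 0.2059) = 3.063e+08 · 1.2059 ≈ 3.694e+08 m = 3.694 × 10^8 m.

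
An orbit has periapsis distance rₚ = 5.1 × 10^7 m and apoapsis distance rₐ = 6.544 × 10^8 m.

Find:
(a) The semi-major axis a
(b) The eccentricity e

(a) a = (rₚ + rₐ) / 2 = (5.1e+07 + 6.544e+08) / 2 ≈ 3.527e+08 m = 3.527 × 10^8 m.
(b) e = (rₐ − rₚ) / (rₐ + rₚ) = (6.544e+08 − 5.1e+07) / (6.544e+08 + 5.1e+07) ≈ 0.8554.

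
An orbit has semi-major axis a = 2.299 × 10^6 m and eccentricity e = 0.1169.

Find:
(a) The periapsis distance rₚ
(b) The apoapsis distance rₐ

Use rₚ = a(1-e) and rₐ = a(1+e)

(a) rₚ = a(1 − e) = 2.299e+06 · (1 − 0.1169) = 2.299e+06 · 0.8831 ≈ 2.03e+06 m = 2.03 × 10^6 m.
(b) rₐ = a(1 + e) = 2.299e+06 · (1 + 0.1169) = 2.299e+06 · 1.1169 ≈ 2.568e+06 m = 2.568 × 10^6 m.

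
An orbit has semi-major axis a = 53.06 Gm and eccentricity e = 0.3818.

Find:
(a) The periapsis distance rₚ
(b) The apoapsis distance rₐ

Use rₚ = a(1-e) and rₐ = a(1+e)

Convert to SI: a = 53.06 Gm = 5.306e+10 m.
(a) rₚ = a(1 − e) = 5.306e+10 · (1 − 0.3818) = 5.306e+10 · 0.6182 ≈ 3.28e+10 m = 32.8 Gm.
(b) rₐ = a(1 + e) = 5.306e+10 · (1 + 0.3818) = 5.306e+10 · 1.3818 ≈ 7.332e+10 m = 73.32 Gm.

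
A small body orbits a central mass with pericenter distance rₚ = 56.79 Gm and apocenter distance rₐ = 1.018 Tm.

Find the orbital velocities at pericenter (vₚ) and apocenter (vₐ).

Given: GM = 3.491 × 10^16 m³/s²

Convert to SI: rₚ = 56.79 Gm = 5.679e+10 m; rₐ = 1.018 Tm = 1.018e+12 m.
Use the vis-viva equation v² = GM(2/r − 1/a) with a = (rₚ + rₐ)/2 = (5.679e+10 + 1.018e+12)/2 = 5.37395e+11 m.
vₚ = √(GM · (2/rₚ − 1/a)) = √(3.491e+16 · (2/5.679e+10 − 1/5.37395e+11)) m/s ≈ 1079 m/s = 1.079 km/s.
vₐ = √(GM · (2/rₐ − 1/a)) = √(3.491e+16 · (2/1.018e+12 − 1/5.37395e+11)) m/s ≈ 60.2 m/s = 60.2 m/s.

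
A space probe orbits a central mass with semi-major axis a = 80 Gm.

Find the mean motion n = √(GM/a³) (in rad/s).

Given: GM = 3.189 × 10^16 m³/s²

Convert to SI: a = 80 Gm = 8e+10 m.
n = √(GM / a³).
n = √(3.189e+16 / (8e+10)³) rad/s ≈ 7.892e-09 rad/s.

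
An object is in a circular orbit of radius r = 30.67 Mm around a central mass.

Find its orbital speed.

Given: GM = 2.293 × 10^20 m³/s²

Convert to SI: r = 30.67 Mm = 3.067e+07 m.
For a circular orbit, gravity supplies the centripetal force, so v = √(GM / r).
v = √(2.293e+20 / 3.067e+07) m/s ≈ 2.734e+06 m/s = 2734 km/s.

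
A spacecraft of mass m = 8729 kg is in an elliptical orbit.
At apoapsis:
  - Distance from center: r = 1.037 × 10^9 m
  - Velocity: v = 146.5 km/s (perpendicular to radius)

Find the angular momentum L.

Convert to SI: v = 146.5 km/s = 146500 m/s.
Since v is perpendicular to r, L = m · v · r.
L = 8729 · 146500 · 1.037e+09 kg·m²/s ≈ 1.326e+18 kg·m²/s.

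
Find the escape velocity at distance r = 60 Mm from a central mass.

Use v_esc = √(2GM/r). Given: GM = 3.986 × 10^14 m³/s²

Convert to SI: r = 60 Mm = 6e+07 m.
Escape velocity comes from setting total energy to zero: ½v² − GM/r = 0 ⇒ v_esc = √(2GM / r).
v_esc = √(2 · 3.986e+14 / 6e+07) m/s ≈ 3645 m/s = 3.645 km/s.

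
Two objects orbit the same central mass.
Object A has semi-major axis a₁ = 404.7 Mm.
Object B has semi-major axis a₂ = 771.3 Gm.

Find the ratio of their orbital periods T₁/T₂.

Convert to SI: a₁ = 404.7 Mm = 4.047e+08 m; a₂ = 771.3 Gm = 7.713e+11 m.
From Kepler's third law, (T₁/T₂)² = (a₁/a₂)³, so T₁/T₂ = (a₁/a₂)^(3/2).
a₁/a₂ = 4.047e+08 / 7.713e+11 = 0.000524699.
T₁/T₂ = (0.000524699)^(3/2) ≈ 1.202e-05.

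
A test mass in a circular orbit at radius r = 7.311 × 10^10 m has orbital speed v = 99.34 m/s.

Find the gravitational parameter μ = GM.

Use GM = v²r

For a circular orbit v² = GM/r, so GM = v² · r.
GM = (99.34)² · 7.311e+10 m³/s² ≈ 7.215e+14 m³/s² = 7.215 × 10^14 m³/s².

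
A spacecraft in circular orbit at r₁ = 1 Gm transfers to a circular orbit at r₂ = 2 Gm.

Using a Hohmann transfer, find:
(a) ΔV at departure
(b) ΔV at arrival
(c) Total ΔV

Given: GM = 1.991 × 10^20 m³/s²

Convert to SI: r₁ = 1 Gm = 1e+09 m; r₂ = 2 Gm = 2e+09 m.
Transfer semi-major axis: a_t = (r₁ + r₂)/2 = (1e+09 + 2e+09)/2 = 1.5e+09 m.
Circular speeds: v₁ = √(GM/r₁) = 446206 m/s, v₂ = √(GM/r₂) = 315515 m/s.
Transfer speeds (vis-viva v² = GM(2/r − 1/a_t)): v₁ᵗ = 515235 m/s, v₂ᵗ = 257617 m/s.
(a) ΔV₁ = |v₁ᵗ − v₁| ≈ 6.903e+04 m/s = 69.03 km/s.
(b) ΔV₂ = |v₂ − v₂ᵗ| ≈ 5.79e+04 m/s = 57.9 km/s.
(c) ΔV_total = ΔV₁ + ΔV₂ ≈ 1.269e+05 m/s = 126.9 km/s.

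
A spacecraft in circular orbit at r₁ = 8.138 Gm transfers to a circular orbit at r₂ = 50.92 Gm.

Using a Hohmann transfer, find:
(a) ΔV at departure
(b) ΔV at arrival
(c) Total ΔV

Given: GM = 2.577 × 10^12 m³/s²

Convert to SI: r₁ = 8.138 Gm = 8.138e+09 m; r₂ = 50.92 Gm = 5.092e+10 m.
Transfer semi-major axis: a_t = (r₁ + r₂)/2 = (8.138e+09 + 5.092e+10)/2 = 2.9529e+10 m.
Circular speeds: v₁ = √(GM/r₁) = 17.795 m/s, v₂ = √(GM/r₂) = 7.11399 m/s.
Transfer speeds (vis-viva v² = GM(2/r − 1/a_t)): v₁ᵗ = 23.3678 m/s, v₂ᵗ = 3.73463 m/s.
(a) ΔV₁ = |v₁ᵗ − v₁| ≈ 5.573 m/s = 5.573 m/s.
(b) ΔV₂ = |v₂ − v₂ᵗ| ≈ 3.379 m/s = 3.379 m/s.
(c) ΔV_total = ΔV₁ + ΔV₂ ≈ 8.952 m/s = 8.952 m/s.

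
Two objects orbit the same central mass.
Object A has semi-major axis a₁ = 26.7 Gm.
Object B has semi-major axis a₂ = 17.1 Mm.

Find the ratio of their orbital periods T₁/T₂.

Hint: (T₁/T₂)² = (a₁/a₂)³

Convert to SI: a₁ = 26.7 Gm = 2.67e+10 m; a₂ = 17.1 Mm = 1.71e+07 m.
From Kepler's third law, (T₁/T₂)² = (a₁/a₂)³, so T₁/T₂ = (a₁/a₂)^(3/2).
a₁/a₂ = 2.67e+10 / 1.71e+07 = 1561.4.
T₁/T₂ = (1561.4)^(3/2) ≈ 6.17e+04.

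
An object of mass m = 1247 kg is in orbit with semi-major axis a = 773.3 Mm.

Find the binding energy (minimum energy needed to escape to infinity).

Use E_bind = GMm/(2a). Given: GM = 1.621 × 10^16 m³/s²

Convert to SI: a = 773.3 Mm = 7.733e+08 m.
Total orbital energy is E = −GMm/(2a); binding energy is E_bind = −E = GMm/(2a).
E_bind = 1.621e+16 · 1247 / (2 · 7.733e+08) J ≈ 1.307e+10 J = 13.07 GJ.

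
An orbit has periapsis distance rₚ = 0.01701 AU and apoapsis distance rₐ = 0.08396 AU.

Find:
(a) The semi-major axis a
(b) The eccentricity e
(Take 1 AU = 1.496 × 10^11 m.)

Convert to SI: rₚ = 0.01701 AU = 2.5447e+09 m; rₐ = 0.08396 AU = 1.25604e+10 m.
(a) a = (rₚ + rₐ) / 2 = (2.5447e+09 + 1.25604e+10) / 2 ≈ 7.553e+09 m = 0.05049 AU.
(b) e = (rₐ − rₚ) / (rₐ + rₚ) = (1.25604e+10 − 2.5447e+09) / (1.25604e+10 + 2.5447e+09) ≈ 0.6631.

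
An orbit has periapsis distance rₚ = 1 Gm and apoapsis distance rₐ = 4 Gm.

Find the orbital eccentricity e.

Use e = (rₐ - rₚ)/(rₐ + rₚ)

Convert to SI: rₚ = 1 Gm = 1e+09 m; rₐ = 4 Gm = 4e+09 m.
e = (rₐ − rₚ) / (rₐ + rₚ).
e = (4e+09 − 1e+09) / (4e+09 + 1e+09) = 3e+09 / 5e+09 ≈ 0.6.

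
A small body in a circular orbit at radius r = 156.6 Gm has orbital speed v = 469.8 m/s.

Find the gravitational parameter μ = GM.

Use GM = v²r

Convert to SI: r = 156.6 Gm = 1.566e+11 m.
For a circular orbit v² = GM/r, so GM = v² · r.
GM = (469.8)² · 1.566e+11 m³/s² ≈ 3.456e+16 m³/s² = 3.456 × 10^16 m³/s².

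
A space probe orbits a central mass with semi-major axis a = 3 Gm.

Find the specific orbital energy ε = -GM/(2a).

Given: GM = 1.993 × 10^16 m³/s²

Convert to SI: a = 3 Gm = 3e+09 m.
ε = −GM / (2a).
ε = −1.993e+16 / (2 · 3e+09) J/kg ≈ -3.322e+06 J/kg = -3.322 MJ/kg.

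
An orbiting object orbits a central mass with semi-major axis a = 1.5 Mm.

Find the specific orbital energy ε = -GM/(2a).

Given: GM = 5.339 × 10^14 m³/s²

Convert to SI: a = 1.5 Mm = 1.5e+06 m.
ε = −GM / (2a).
ε = −5.339e+14 / (2 · 1.5e+06) J/kg ≈ -1.78e+08 J/kg = -178 MJ/kg.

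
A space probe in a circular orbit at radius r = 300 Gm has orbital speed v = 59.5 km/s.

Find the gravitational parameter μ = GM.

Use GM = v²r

Convert to SI: r = 300 Gm = 3e+11 m; v = 59.5 km/s = 59500 m/s.
For a circular orbit v² = GM/r, so GM = v² · r.
GM = (59500)² · 3e+11 m³/s² ≈ 1.062e+21 m³/s² = 1.062 × 10^21 m³/s².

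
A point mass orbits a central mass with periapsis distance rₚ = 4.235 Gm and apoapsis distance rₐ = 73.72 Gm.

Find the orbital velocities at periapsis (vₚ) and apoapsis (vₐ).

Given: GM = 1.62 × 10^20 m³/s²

Convert to SI: rₚ = 4.235 Gm = 4.235e+09 m; rₐ = 73.72 Gm = 7.372e+10 m.
Use the vis-viva equation v² = GM(2/r − 1/a) with a = (rₚ + rₐ)/2 = (4.235e+09 + 7.372e+10)/2 = 3.89775e+10 m.
vₚ = √(GM · (2/rₚ − 1/a)) = √(1.62e+20 · (2/4.235e+09 − 1/3.89775e+10)) m/s ≈ 2.69e+05 m/s = 269 km/s.
vₐ = √(GM · (2/rₐ − 1/a)) = √(1.62e+20 · (2/7.372e+10 − 1/3.89775e+10)) m/s ≈ 1.545e+04 m/s = 15.45 km/s.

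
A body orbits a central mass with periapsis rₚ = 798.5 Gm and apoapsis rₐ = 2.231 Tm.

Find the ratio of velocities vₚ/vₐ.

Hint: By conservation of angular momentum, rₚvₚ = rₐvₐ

Convert to SI: rₚ = 798.5 Gm = 7.985e+11 m; rₐ = 2.231 Tm = 2.231e+12 m.
Conservation of angular momentum gives rₚvₚ = rₐvₐ, so vₚ/vₐ = rₐ/rₚ.
vₚ/vₐ = 2.231e+12 / 7.985e+11 ≈ 2.794.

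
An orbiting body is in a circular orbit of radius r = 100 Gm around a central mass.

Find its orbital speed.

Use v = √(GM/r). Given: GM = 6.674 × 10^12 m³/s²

Convert to SI: r = 100 Gm = 1e+11 m.
For a circular orbit, gravity supplies the centripetal force, so v = √(GM / r).
v = √(6.674e+12 / 1e+11) m/s ≈ 8.169 m/s = 8.169 m/s.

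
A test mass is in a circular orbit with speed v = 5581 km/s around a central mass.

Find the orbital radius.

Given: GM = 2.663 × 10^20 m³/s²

Convert to SI: v = 5581 km/s = 5.581e+06 m/s.
For a circular orbit, v² = GM / r, so r = GM / v².
r = 2.663e+20 / (5.581e+06)² m ≈ 8.55e+06 m = 8.55 Mm.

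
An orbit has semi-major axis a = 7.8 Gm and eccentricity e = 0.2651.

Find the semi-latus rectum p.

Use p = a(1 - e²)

Convert to SI: a = 7.8 Gm = 7.8e+09 m.
p = a (1 − e²).
p = 7.8e+09 · (1 − (0.2651)²) = 7.8e+09 · 0.929722 ≈ 7.252e+09 m = 7.252 Gm.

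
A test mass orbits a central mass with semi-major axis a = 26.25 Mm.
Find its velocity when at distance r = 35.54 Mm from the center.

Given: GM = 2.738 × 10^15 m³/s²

Convert to SI: a = 26.25 Mm = 2.625e+07 m; r = 35.54 Mm = 3.554e+07 m.
Vis-viva: v = √(GM · (2/r − 1/a)).
2/r − 1/a = 2/3.554e+07 − 1/2.625e+07 = 1.81794e-08 m⁻¹.
v = √(2.738e+15 · 1.81794e-08) m/s ≈ 7055 m/s = 7.055 km/s.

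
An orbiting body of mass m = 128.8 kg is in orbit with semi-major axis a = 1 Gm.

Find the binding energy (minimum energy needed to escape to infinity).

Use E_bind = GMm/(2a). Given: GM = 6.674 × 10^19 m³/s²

Convert to SI: a = 1 Gm = 1e+09 m.
Total orbital energy is E = −GMm/(2a); binding energy is E_bind = −E = GMm/(2a).
E_bind = 6.674e+19 · 128.8 / (2 · 1e+09) J ≈ 4.298e+12 J = 4.298 TJ.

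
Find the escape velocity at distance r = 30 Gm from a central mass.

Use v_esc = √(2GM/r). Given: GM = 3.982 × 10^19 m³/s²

Convert to SI: r = 30 Gm = 3e+10 m.
Escape velocity comes from setting total energy to zero: ½v² − GM/r = 0 ⇒ v_esc = √(2GM / r).
v_esc = √(2 · 3.982e+19 / 3e+10) m/s ≈ 5.152e+04 m/s = 51.52 km/s.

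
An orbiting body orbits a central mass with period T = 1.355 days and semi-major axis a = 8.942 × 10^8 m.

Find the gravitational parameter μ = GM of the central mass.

Convert to SI: T = 1.355 days = 117072 s.
GM = 4π² · a³ / T².
GM = 4π² · (8.942e+08)³ / (117072)² m³/s² ≈ 2.059e+18 m³/s² = 2.059 × 10^18 m³/s².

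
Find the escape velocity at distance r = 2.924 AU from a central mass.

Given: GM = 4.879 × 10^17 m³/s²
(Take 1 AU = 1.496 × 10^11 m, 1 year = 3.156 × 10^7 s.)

Convert to SI: r = 2.924 AU = 4.3743e+11 m.
Escape velocity comes from setting total energy to zero: ½v² − GM/r = 0 ⇒ v_esc = √(2GM / r).
v_esc = √(2 · 4.879e+17 / 4.3743e+11) m/s ≈ 1494 m/s = 0.3151 AU/year.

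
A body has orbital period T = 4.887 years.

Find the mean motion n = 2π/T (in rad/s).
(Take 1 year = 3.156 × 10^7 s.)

Convert to SI: T = 4.887 years = 1.54234e+08 s.
n = 2π / T.
n = 2π / 1.54234e+08 s ≈ 4.074e-08 rad/s.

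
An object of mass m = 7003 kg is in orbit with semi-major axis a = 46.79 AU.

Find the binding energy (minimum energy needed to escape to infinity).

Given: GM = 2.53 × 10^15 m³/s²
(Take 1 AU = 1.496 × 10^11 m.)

Convert to SI: a = 46.79 AU = 6.99978e+12 m.
Total orbital energy is E = −GMm/(2a); binding energy is E_bind = −E = GMm/(2a).
E_bind = 2.53e+15 · 7003 / (2 · 6.99978e+12) J ≈ 1.266e+06 J = 1.266 MJ.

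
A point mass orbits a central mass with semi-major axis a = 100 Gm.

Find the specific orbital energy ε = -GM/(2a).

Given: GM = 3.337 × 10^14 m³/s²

Convert to SI: a = 100 Gm = 1e+11 m.
ε = −GM / (2a).
ε = −3.337e+14 / (2 · 1e+11) J/kg ≈ -1668 J/kg = -1.669 kJ/kg.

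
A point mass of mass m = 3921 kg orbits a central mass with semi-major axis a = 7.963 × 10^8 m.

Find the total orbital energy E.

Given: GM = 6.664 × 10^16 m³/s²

E = −GMm / (2a).
E = −6.664e+16 · 3921 / (2 · 7.963e+08) J ≈ -1.641e+11 J = -164.1 GJ.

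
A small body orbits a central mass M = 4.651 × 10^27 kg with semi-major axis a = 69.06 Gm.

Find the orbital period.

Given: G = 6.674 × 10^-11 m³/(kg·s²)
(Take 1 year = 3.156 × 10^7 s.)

Convert to SI: a = 69.06 Gm = 6.906e+10 m.
GM = G · M = 6.674e-11 · 4.651e+27 = 3.10408e+17 m³/s².
Kepler's third law: T = 2π √(a³ / GM).
Substituting a = 6.906e+10 m and GM = 3.10408e+17 m³/s²:
T = 2π √((6.906e+10)³ / 3.10408e+17) s
T ≈ 2.047e+08 s = 6.485 years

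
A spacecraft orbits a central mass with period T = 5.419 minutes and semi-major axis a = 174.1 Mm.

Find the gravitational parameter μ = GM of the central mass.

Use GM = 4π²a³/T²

Convert to SI: T = 5.419 minutes = 325.14 s; a = 174.1 Mm = 1.741e+08 m.
GM = 4π² · a³ / T².
GM = 4π² · (1.741e+08)³ / (325.14)² m³/s² ≈ 1.971e+21 m³/s² = 1.971 × 10^21 m³/s².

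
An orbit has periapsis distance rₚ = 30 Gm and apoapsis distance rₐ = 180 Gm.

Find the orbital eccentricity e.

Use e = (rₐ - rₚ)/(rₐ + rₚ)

Convert to SI: rₚ = 30 Gm = 3e+10 m; rₐ = 180 Gm = 1.8e+11 m.
e = (rₐ − rₚ) / (rₐ + rₚ).
e = (1.8e+11 − 3e+10) / (1.8e+11 + 3e+10) = 1.5e+11 / 2.1e+11 ≈ 0.7143.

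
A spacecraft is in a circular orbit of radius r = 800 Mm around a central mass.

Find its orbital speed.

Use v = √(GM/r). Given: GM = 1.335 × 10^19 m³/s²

Convert to SI: r = 800 Mm = 8e+08 m.
For a circular orbit, gravity supplies the centripetal force, so v = √(GM / r).
v = √(1.335e+19 / 8e+08) m/s ≈ 1.292e+05 m/s = 129.2 km/s.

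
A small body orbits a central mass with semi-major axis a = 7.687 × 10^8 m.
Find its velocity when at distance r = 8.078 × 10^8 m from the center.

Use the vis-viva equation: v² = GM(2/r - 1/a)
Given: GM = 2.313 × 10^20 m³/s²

Vis-viva: v = √(GM · (2/r − 1/a)).
2/r − 1/a = 2/8.078e+08 − 1/7.687e+08 = 1.17496e-09 m⁻¹.
v = √(2.313e+20 · 1.17496e-09) m/s ≈ 5.213e+05 m/s = 521.3 km/s.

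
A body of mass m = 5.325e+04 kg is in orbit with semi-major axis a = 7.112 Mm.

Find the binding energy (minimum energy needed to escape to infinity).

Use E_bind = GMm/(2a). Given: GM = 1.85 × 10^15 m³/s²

Convert to SI: a = 7.112 Mm = 7.112e+06 m.
Total orbital energy is E = −GMm/(2a); binding energy is E_bind = −E = GMm/(2a).
E_bind = 1.85e+15 · 5.325e+04 / (2 · 7.112e+06) J ≈ 6.926e+12 J = 6.926 TJ.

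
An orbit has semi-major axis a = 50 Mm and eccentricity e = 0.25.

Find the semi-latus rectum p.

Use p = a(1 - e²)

Convert to SI: a = 50 Mm = 5e+07 m.
p = a (1 − e²).
p = 5e+07 · (1 − (0.25)²) = 5e+07 · 0.9375 ≈ 4.688e+07 m = 46.88 Mm.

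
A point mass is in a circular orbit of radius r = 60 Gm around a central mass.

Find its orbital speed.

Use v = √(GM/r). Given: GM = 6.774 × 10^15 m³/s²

Convert to SI: r = 60 Gm = 6e+10 m.
For a circular orbit, gravity supplies the centripetal force, so v = √(GM / r).
v = √(6.774e+15 / 6e+10) m/s ≈ 336 m/s = 336 m/s.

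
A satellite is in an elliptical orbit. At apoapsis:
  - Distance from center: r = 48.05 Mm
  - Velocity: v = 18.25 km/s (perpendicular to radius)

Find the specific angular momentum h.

Convert to SI: r = 48.05 Mm = 4.805e+07 m; v = 18.25 km/s = 18250 m/s.
With v perpendicular to r, h = r · v.
h = 4.805e+07 · 18250 m²/s ≈ 8.769e+11 m²/s.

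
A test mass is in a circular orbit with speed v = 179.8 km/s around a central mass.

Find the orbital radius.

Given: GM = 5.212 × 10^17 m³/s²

Convert to SI: v = 179.8 km/s = 179800 m/s.
For a circular orbit, v² = GM / r, so r = GM / v².
r = 5.212e+17 / (179800)² m ≈ 1.612e+07 m = 16.12 Mm.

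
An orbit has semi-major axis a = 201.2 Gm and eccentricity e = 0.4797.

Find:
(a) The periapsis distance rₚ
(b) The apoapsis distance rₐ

Convert to SI: a = 201.2 Gm = 2.012e+11 m.
(a) rₚ = a(1 − e) = 2.012e+11 · (1 − 0.4797) = 2.012e+11 · 0.5203 ≈ 1.047e+11 m = 104.7 Gm.
(b) rₐ = a(1 + e) = 2.012e+11 · (1 + 0.4797) = 2.012e+11 · 1.4797 ≈ 2.977e+11 m = 297.7 Gm.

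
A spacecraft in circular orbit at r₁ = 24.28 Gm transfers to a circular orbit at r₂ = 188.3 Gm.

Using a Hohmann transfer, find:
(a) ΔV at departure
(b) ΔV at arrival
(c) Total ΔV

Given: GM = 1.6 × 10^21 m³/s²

Convert to SI: r₁ = 24.28 Gm = 2.428e+10 m; r₂ = 188.3 Gm = 1.883e+11 m.
Transfer semi-major axis: a_t = (r₁ + r₂)/2 = (2.428e+10 + 1.883e+11)/2 = 1.0629e+11 m.
Circular speeds: v₁ = √(GM/r₁) = 256706 m/s, v₂ = √(GM/r₂) = 92179.6 m/s.
Transfer speeds (vis-viva v² = GM(2/r − 1/a_t)): v₁ᵗ = 341676 m/s, v₂ᵗ = 44056.8 m/s.
(a) ΔV₁ = |v₁ᵗ − v₁| ≈ 8.497e+04 m/s = 84.97 km/s.
(b) ΔV₂ = |v₂ − v₂ᵗ| ≈ 4.812e+04 m/s = 48.12 km/s.
(c) ΔV_total = ΔV₁ + ΔV₂ ≈ 1.331e+05 m/s = 133.1 km/s.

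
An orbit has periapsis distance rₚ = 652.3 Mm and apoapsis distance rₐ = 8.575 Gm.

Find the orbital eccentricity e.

Convert to SI: rₚ = 652.3 Mm = 6.523e+08 m; rₐ = 8.575 Gm = 8.575e+09 m.
e = (rₐ − rₚ) / (rₐ + rₚ).
e = (8.575e+09 − 6.523e+08) / (8.575e+09 + 6.523e+08) = 7.9227e+09 / 9.2273e+09 ≈ 0.8586.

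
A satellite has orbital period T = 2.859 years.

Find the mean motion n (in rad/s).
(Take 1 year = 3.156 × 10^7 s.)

Convert to SI: T = 2.859 years = 9.023e+07 s.
n = 2π / T.
n = 2π / 9.023e+07 s ≈ 6.964e-08 rad/s.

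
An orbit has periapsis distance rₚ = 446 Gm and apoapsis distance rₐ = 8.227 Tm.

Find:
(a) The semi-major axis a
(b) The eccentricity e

Convert to SI: rₚ = 446 Gm = 4.46e+11 m; rₐ = 8.227 Tm = 8.227e+12 m.
(a) a = (rₚ + rₐ) / 2 = (4.46e+11 + 8.227e+12) / 2 ≈ 4.336e+12 m = 4.337 Tm.
(b) e = (rₐ − rₚ) / (rₐ + rₚ) = (8.227e+12 − 4.46e+11) / (8.227e+12 + 4.46e+11) ≈ 0.8972.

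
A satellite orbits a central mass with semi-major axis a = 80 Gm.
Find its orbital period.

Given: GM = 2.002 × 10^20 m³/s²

Convert to SI: a = 80 Gm = 8e+10 m.
Kepler's third law: T = 2π √(a³ / GM).
Substituting a = 8e+10 m and GM = 2.002e+20 m³/s²:
T = 2π √((8e+10)³ / 2.002e+20) s
T ≈ 1.005e+07 s = 116.3 days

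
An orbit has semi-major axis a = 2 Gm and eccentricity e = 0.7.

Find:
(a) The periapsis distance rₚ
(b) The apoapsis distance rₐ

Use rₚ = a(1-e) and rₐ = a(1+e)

Convert to SI: a = 2 Gm = 2e+09 m.
(a) rₚ = a(1 − e) = 2e+09 · (1 − 0.7) = 2e+09 · 0.3 ≈ 6e+08 m = 600 Mm.
(b) rₐ = a(1 + e) = 2e+09 · (1 + 0.7) = 2e+09 · 1.7 ≈ 3.4e+09 m = 3.4 Gm.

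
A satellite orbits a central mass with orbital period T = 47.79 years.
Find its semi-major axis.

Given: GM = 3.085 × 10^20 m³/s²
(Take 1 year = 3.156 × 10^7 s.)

Convert to SI: T = 47.79 years = 1.50825e+09 s.
Invert Kepler's third law: a = (GM · T² / (4π²))^(1/3).
Substituting T = 1.50825e+09 s and GM = 3.085e+20 m³/s²:
a = (3.085e+20 · (1.50825e+09)² / (4π²))^(1/3) m
a ≈ 2.61e+12 m = 2.61 × 10^12 m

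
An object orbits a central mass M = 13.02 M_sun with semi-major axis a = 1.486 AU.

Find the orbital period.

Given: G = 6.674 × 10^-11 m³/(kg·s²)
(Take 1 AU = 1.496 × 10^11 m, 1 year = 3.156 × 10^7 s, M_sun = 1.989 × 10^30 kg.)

Convert to SI: a = 1.486 AU = 2.22306e+11 m; M = 13.02 M_sun = 2.58968e+31 kg.
GM = G · M = 6.674e-11 · 2.58968e+31 = 1.72835e+21 m³/s².
Kepler's third law: T = 2π √(a³ / GM).
Substituting a = 2.22306e+11 m and GM = 1.72835e+21 m³/s²:
T = 2π √((2.22306e+11)³ / 1.72835e+21) s
T ≈ 1.584e+07 s = 0.5019 years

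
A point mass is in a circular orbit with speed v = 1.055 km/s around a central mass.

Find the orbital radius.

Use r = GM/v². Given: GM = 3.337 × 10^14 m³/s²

Convert to SI: v = 1.055 km/s = 1055 m/s.
For a circular orbit, v² = GM / r, so r = GM / v².
r = 3.337e+14 / (1055)² m ≈ 2.998e+08 m = 299.8 Mm.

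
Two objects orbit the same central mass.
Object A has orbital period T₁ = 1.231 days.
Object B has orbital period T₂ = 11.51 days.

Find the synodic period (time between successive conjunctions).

Convert to SI: T₁ = 1.231 days = 106358 s; T₂ = 11.51 days = 994464 s.
T_syn = |T₁ · T₂ / (T₁ − T₂)|.
T_syn = |106358 · 994464 / (106358 − 994464)| s ≈ 1.191e+05 s = 1.378 days.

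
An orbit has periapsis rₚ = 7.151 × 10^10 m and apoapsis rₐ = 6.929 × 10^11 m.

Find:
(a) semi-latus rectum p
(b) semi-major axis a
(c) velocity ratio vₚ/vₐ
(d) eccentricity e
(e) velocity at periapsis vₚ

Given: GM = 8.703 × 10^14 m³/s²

(a) From a = (rₚ + rₐ)/2 = 3.82205e+11 m and e = (rₐ − rₚ)/(rₐ + rₚ) = 0.812901, p = a(1 − e²) = 3.82205e+11 · (1 − (0.812901)²) ≈ 1.296e+11 m
(b) a = (rₚ + rₐ)/2 = (7.151e+10 + 6.929e+11)/2 ≈ 3.822e+11 m
(c) Conservation of angular momentum (rₚvₚ = rₐvₐ) gives vₚ/vₐ = rₐ/rₚ = 6.929e+11/7.151e+10 ≈ 9.69
(d) e = (rₐ − rₚ)/(rₐ + rₚ) = (6.929e+11 − 7.151e+10)/(6.929e+11 + 7.151e+10) ≈ 0.8129
(e) With a = (rₚ + rₐ)/2 = 3.82205e+11 m, vₚ = √(GM (2/rₚ − 1/a)) = √(8.703e+14 · (2/7.151e+10 − 1/3.82205e+11)) m/s ≈ 148.5 m/s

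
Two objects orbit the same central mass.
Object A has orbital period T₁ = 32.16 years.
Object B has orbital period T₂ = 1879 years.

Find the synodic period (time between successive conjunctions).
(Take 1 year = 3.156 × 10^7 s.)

Convert to SI: T₁ = 32.16 years = 1.01497e+09 s; T₂ = 1879 years = 5.93012e+10 s.
T_syn = |T₁ · T₂ / (T₁ − T₂)|.
T_syn = |1.01497e+09 · 5.93012e+10 / (1.01497e+09 − 5.93012e+10)| s ≈ 1.033e+09 s = 32.72 years.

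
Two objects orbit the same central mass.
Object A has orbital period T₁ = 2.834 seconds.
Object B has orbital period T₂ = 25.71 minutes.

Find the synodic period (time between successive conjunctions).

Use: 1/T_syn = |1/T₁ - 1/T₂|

Convert to SI: T₂ = 25.71 minutes = 1542.6 s.
T_syn = |T₁ · T₂ / (T₁ − T₂)|.
T_syn = |2.834 · 1542.6 / (2.834 − 1542.6)| s ≈ 2.839 s = 2.839 seconds.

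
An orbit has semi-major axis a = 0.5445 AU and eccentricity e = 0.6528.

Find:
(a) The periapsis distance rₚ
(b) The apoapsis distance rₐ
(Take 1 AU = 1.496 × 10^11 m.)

Convert to SI: a = 0.5445 AU = 8.14572e+10 m.
(a) rₚ = a(1 − e) = 8.14572e+10 · (1 − 0.6528) = 8.14572e+10 · 0.3472 ≈ 2.828e+10 m = 0.1891 AU.
(b) rₐ = a(1 + e) = 8.14572e+10 · (1 + 0.6528) = 8.14572e+10 · 1.6528 ≈ 1.346e+11 m = 0.8999 AU.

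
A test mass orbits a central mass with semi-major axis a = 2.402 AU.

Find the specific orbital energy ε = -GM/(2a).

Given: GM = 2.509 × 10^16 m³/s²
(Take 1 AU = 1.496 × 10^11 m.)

Convert to SI: a = 2.402 AU = 3.59339e+11 m.
ε = −GM / (2a).
ε = −2.509e+16 / (2 · 3.59339e+11) J/kg ≈ -3.491e+04 J/kg = -34.91 kJ/kg.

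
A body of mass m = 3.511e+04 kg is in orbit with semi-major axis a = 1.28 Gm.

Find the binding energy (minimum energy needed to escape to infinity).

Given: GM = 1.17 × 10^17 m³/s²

Convert to SI: a = 1.28 Gm = 1.28e+09 m.
Total orbital energy is E = −GMm/(2a); binding energy is E_bind = −E = GMm/(2a).
E_bind = 1.17e+17 · 3.511e+04 / (2 · 1.28e+09) J ≈ 1.605e+12 J = 1.605 TJ.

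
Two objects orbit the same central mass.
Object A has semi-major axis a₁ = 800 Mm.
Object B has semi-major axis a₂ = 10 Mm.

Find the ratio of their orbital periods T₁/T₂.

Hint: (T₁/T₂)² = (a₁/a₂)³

Convert to SI: a₁ = 800 Mm = 8e+08 m; a₂ = 10 Mm = 1e+07 m.
From Kepler's third law, (T₁/T₂)² = (a₁/a₂)³, so T₁/T₂ = (a₁/a₂)^(3/2).
a₁/a₂ = 8e+08 / 1e+07 = 80.
T₁/T₂ = (80)^(3/2) ≈ 715.5.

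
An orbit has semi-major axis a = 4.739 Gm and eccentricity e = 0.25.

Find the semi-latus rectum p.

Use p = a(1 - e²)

Convert to SI: a = 4.739 Gm = 4.739e+09 m.
p = a (1 − e²).
p = 4.739e+09 · (1 − (0.25)²) = 4.739e+09 · 0.9375 ≈ 4.443e+09 m = 4.443 Gm.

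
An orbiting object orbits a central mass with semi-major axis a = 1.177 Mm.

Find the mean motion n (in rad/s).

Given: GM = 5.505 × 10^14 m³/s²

Convert to SI: a = 1.177 Mm = 1.177e+06 m.
n = √(GM / a³).
n = √(5.505e+14 / (1.177e+06)³) rad/s ≈ 0.01837 rad/s.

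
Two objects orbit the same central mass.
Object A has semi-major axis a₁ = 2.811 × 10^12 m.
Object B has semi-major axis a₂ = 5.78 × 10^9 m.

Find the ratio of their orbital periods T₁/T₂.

From Kepler's third law, (T₁/T₂)² = (a₁/a₂)³, so T₁/T₂ = (a₁/a₂)^(3/2).
a₁/a₂ = 2.811e+12 / 5.78e+09 = 486.332.
T₁/T₂ = (486.332)^(3/2) ≈ 1.073e+04.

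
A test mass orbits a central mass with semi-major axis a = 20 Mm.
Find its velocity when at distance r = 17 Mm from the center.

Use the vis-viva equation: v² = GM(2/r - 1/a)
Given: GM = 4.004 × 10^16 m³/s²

Convert to SI: a = 20 Mm = 2e+07 m; r = 17 Mm = 1.7e+07 m.
Vis-viva: v = √(GM · (2/r − 1/a)).
2/r − 1/a = 2/1.7e+07 − 1/2e+07 = 6.76471e-08 m⁻¹.
v = √(4.004e+16 · 6.76471e-08) m/s ≈ 5.204e+04 m/s = 52.04 km/s.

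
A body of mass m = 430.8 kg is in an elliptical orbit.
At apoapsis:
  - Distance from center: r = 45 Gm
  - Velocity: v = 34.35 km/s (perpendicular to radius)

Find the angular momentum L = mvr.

Convert to SI: r = 45 Gm = 4.5e+10 m; v = 34.35 km/s = 34350 m/s.
Since v is perpendicular to r, L = m · v · r.
L = 430.8 · 34350 · 4.5e+10 kg·m²/s ≈ 6.659e+17 kg·m²/s.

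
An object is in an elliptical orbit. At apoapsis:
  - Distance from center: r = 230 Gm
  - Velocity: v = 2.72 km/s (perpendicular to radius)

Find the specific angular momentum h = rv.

Convert to SI: r = 230 Gm = 2.3e+11 m; v = 2.72 km/s = 2720 m/s.
With v perpendicular to r, h = r · v.
h = 2.3e+11 · 2720 m²/s ≈ 6.256e+14 m²/s.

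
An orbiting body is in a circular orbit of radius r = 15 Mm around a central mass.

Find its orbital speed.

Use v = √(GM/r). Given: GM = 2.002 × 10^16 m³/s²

Convert to SI: r = 15 Mm = 1.5e+07 m.
For a circular orbit, gravity supplies the centripetal force, so v = √(GM / r).
v = √(2.002e+16 / 1.5e+07) m/s ≈ 3.653e+04 m/s = 36.53 km/s.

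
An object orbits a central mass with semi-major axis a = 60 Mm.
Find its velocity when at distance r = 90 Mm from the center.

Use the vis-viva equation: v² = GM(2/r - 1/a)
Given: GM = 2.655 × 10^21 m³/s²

Convert to SI: a = 60 Mm = 6e+07 m; r = 90 Mm = 9e+07 m.
Vis-viva: v = √(GM · (2/r − 1/a)).
2/r − 1/a = 2/9e+07 − 1/6e+07 = 5.55556e-09 m⁻¹.
v = √(2.655e+21 · 5.55556e-09) m/s ≈ 3.841e+06 m/s = 3841 km/s.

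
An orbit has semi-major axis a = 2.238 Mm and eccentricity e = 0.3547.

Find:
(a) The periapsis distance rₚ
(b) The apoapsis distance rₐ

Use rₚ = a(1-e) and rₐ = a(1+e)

Convert to SI: a = 2.238 Mm = 2.238e+06 m.
(a) rₚ = a(1 − e) = 2.238e+06 · (1 − 0.3547) = 2.238e+06 · 0.6453 ≈ 1.444e+06 m = 1.444 Mm.
(b) rₐ = a(1 + e) = 2.238e+06 · (1 + 0.3547) = 2.238e+06 · 1.3547 ≈ 3.032e+06 m = 3.032 Mm.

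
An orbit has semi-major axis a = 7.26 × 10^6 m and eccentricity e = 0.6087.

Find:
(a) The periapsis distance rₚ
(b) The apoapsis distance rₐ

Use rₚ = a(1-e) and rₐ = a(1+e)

(a) rₚ = a(1 − e) = 7.26e+06 · (1 − 0.6087) = 7.26e+06 · 0.3913 ≈ 2.841e+06 m = 2.841 × 10^6 m.
(b) rₐ = a(1 + e) = 7.26e+06 · (1 + 0.6087) = 7.26e+06 · 1.6087 ≈ 1.168e+07 m = 1.168 × 10^7 m.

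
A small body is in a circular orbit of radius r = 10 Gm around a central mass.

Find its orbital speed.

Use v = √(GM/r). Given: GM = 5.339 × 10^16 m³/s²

Convert to SI: r = 10 Gm = 1e+10 m.
For a circular orbit, gravity supplies the centripetal force, so v = √(GM / r).
v = √(5.339e+16 / 1e+10) m/s ≈ 2311 m/s = 2.311 km/s.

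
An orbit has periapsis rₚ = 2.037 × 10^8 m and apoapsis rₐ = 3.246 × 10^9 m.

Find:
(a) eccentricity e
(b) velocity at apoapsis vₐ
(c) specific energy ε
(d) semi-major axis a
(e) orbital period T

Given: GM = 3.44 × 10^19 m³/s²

(a) e = (rₐ − rₚ)/(rₐ + rₚ) = (3.246e+09 − 2.037e+08)/(3.246e+09 + 2.037e+08) ≈ 0.8819
(b) With a = (rₚ + rₐ)/2 = 1.72485e+09 m, vₐ = √(GM (2/rₐ − 1/a)) = √(3.44e+19 · (2/3.246e+09 − 1/1.72485e+09)) m/s ≈ 3.538e+04 m/s
(c) With a = (rₚ + rₐ)/2 = 1.72485e+09 m, ε = −GM/(2a) = −3.44e+19/(2 · 1.72485e+09) J/kg ≈ -9.972e+09 J/kg
(d) a = (rₚ + rₐ)/2 = (2.037e+08 + 3.246e+09)/2 ≈ 1.725e+09 m
(e) With a = (rₚ + rₐ)/2 = 1.72485e+09 m, T = 2π √(a³/GM) = 2π √((1.72485e+09)³/3.44e+19) s ≈ 7.674e+04 s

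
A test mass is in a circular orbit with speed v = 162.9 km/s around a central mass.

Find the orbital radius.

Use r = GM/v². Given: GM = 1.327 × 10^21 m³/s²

Convert to SI: v = 162.9 km/s = 162900 m/s.
For a circular orbit, v² = GM / r, so r = GM / v².
r = 1.327e+21 / (162900)² m ≈ 5.001e+10 m = 50.01 Gm.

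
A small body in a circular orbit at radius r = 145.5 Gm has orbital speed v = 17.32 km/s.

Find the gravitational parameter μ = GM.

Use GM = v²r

Convert to SI: r = 145.5 Gm = 1.455e+11 m; v = 17.32 km/s = 17320 m/s.
For a circular orbit v² = GM/r, so GM = v² · r.
GM = (17320)² · 1.455e+11 m³/s² ≈ 4.365e+19 m³/s² = 4.365 × 10^19 m³/s².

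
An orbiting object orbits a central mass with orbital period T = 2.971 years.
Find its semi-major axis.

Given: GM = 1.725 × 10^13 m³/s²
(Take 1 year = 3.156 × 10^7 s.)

Convert to SI: T = 2.971 years = 9.37648e+07 s.
Invert Kepler's third law: a = (GM · T² / (4π²))^(1/3).
Substituting T = 9.37648e+07 s and GM = 1.725e+13 m³/s²:
a = (1.725e+13 · (9.37648e+07)² / (4π²))^(1/3) m
a ≈ 1.566e+09 m = 1.566 Gm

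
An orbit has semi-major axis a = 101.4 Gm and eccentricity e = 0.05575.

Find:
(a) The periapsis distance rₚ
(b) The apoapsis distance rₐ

Convert to SI: a = 101.4 Gm = 1.014e+11 m.
(a) rₚ = a(1 − e) = 1.014e+11 · (1 − 0.05575) = 1.014e+11 · 0.94425 ≈ 9.575e+10 m = 95.75 Gm.
(b) rₐ = a(1 + e) = 1.014e+11 · (1 + 0.05575) = 1.014e+11 · 1.05575 ≈ 1.071e+11 m = 107.1 Gm.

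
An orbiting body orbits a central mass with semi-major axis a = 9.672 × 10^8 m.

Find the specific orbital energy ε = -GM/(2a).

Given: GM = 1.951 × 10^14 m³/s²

ε = −GM / (2a).
ε = −1.951e+14 / (2 · 9.672e+08) J/kg ≈ -1.009e+05 J/kg = -100.9 kJ/kg.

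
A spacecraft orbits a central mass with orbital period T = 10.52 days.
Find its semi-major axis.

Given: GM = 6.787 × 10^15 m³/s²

Convert to SI: T = 10.52 days = 908928 s.
Invert Kepler's third law: a = (GM · T² / (4π²))^(1/3).
Substituting T = 908928 s and GM = 6.787e+15 m³/s²:
a = (6.787e+15 · (908928)² / (4π²))^(1/3) m
a ≈ 5.217e+08 m = 5.217 × 10^8 m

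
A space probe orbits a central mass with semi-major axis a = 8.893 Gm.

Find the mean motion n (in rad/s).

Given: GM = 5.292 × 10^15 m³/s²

Convert to SI: a = 8.893 Gm = 8.893e+09 m.
n = √(GM / a³).
n = √(5.292e+15 / (8.893e+09)³) rad/s ≈ 8.674e-08 rad/s.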